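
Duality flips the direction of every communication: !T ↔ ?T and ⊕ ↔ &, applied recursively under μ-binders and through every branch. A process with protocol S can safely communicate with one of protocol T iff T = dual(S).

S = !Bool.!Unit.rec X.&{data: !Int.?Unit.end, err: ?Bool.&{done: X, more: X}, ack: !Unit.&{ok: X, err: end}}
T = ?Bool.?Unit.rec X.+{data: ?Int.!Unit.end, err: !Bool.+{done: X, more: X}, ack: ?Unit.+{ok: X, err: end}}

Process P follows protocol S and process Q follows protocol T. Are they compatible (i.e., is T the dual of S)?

!Bool | ?Bool  ✓
  !Unit | ?Unit  ✓
    rec X | rec X  ✓ (rec unchanged)
      &{data,err,ack} | +{data,err,ack}  ✓ label sets agree
        [data]
          !Int | ?Int  ✓
            ?Unit | !Unit  ✓
              end | end  ✓
        [err]
          ?Bool | !Bool  ✓
            &{done,more} | +{done,more}  ✓ label sets agree
              [done]
                X | X  ✓
              [more]
                X | X  ✓
        [ack]
          !Unit | ?Unit  ✓
            &{ok,err} | +{ok,err}  ✓ label sets agree
              [ok]
                X | X  ✓
              [err]
                end | end  ✓

YES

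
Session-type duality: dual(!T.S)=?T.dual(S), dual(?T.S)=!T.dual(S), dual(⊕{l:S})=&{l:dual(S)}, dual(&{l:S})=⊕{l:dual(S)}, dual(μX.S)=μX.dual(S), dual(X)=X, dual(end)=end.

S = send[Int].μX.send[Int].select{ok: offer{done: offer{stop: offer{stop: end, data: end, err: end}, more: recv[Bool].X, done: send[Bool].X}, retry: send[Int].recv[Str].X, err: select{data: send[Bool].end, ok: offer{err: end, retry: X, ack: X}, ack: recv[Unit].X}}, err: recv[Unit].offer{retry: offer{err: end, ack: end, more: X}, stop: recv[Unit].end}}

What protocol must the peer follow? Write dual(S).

recv[Int].μX.recv[Int].offer{ok: select{done: select{stop: select{stop: end, data: end, err: end}, more: send[Bool].X, done: recv[Bool].X}, retry: recv[Int].send[Str].X, err: offer{data: recv[Bool].end, ok: select{err: end, retry: X, ack: X}, ack: send[Unit].X}}, err: send[Unit].select{retry: select{err: end, ack: end, more: X}, stop: send[Unit].end}}

send[Int] = recv[Int]
  μX = μX  (μ self-dual)
    send[Int] = recv[Int]
      select{ok,err} = offer{ok,err}  (select→offer)
        [ok]
          offer{done,retry,err} = select{done,retry,err}  (&→⊕)
            [done]
              offer{stop,more,done} = select{stop,more,done}  (&→⊕)
                [stop]
                  offer{stop,data,err} = select{stop,data,err}  (&→⊕)
                    [stop]
                      dual(end) = end
                    [data]
                      dual(end) = end
                    [err]
                      dual(end) = end
                [more]
                  recv[Bool] = send[Bool]
                    dual(X) = X
                [done]
                  send[Bool] = recv[Bool]
                    dual(X) = X
            [retry]
              send[Int] = recv[Int]
                recv[Str] = send[Str]
                  dual(X) = X
            [err]
              select{data,ok,ack} = offer{data,ok,ack}  (select→offer)
                [data]
                  send[Bool] = recv[Bool]
                    dual(end) = end
                [ok]
                  offer{err,retry,ack} = select{err,retry,ack}  (&→⊕)
                    [err]
                      dual(end) = end
                    [retry]
                      dual(X) = X
                    [ack]
                      dual(X) = X
                [ack]
                  recv[Unit] = send[Unit]
                    dual(X) = X
        [err]
          recv[Unit] = send[Unit]
            offer{retry,stop} = select{retry,stop}  (&→⊕)
              [retry]
                offer{err,ack,more} = select{err,ack,more}  (&→⊕)
                  [err]
                    dual(end) = end
                  [ack]
                    dual(end) = end
                  [more]
                    dual(X) = X
              [stop]
                recv[Unit] = send[Unit]
                  dual(end) = end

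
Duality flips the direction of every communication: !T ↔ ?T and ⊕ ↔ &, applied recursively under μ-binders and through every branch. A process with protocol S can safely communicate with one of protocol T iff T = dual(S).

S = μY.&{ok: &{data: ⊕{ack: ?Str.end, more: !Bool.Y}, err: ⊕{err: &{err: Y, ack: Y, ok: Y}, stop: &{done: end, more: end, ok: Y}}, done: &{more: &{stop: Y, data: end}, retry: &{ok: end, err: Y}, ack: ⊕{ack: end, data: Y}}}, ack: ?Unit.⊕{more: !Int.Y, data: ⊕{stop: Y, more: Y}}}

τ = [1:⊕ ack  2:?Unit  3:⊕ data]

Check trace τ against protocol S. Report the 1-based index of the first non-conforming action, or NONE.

1

[1] got ⊕ ack, protocol expects & ok or & ack  ✗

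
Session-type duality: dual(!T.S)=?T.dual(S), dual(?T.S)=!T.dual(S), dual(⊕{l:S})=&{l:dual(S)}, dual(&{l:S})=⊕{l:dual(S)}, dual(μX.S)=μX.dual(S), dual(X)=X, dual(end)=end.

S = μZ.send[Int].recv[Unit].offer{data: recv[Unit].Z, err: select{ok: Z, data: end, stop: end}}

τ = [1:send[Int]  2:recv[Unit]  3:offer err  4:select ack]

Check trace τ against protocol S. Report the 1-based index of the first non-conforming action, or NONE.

[1] send[Int]  ✓  cont: recv[Unit].offer{data: recv[Unit].μZ.…, err: select{ok: μZ.…, data: end, stop: end}}
[2] recv[Unit]  ✓  cont: offer{data: recv[Unit].μZ.…, err: select{ok: μZ.…, data: end, stop: end}}
[3] offer err  ✓  cont: select{ok: μZ.…, data: end, stop: end}
[4] got select ack, protocol expects select ok or select data or select stop  ✗

4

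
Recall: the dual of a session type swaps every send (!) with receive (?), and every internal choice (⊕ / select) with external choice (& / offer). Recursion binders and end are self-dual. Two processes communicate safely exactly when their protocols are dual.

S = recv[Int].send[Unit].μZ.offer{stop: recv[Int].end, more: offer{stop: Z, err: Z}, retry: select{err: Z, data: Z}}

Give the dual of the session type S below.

send[Int].recv[Unit].μZ.select{stop: send[Int].end, more: select{stop: Z, err: Z}, retry: offer{err: Z, data: Z}}

recv[Int] → send[Int]
  send[Unit] → recv[Unit]
    μZ → μZ  (rec unchanged)
      offer{stop,more,retry} → select{stop,more,retry}  (external→internal)
        • stop:
          recv[Int] → send[Int]
            dual(end) = end
        • more:
          offer{stop,err} → select{stop,err}  (external→internal)
            • stop:
              dual(Z) = Z
            • err:
              dual(Z) = Z
        • retry:
          select{err,data} → offer{err,data}  (internal→external)
            • err:
              dual(Z) = Z
            • data:
              dual(Z) = Z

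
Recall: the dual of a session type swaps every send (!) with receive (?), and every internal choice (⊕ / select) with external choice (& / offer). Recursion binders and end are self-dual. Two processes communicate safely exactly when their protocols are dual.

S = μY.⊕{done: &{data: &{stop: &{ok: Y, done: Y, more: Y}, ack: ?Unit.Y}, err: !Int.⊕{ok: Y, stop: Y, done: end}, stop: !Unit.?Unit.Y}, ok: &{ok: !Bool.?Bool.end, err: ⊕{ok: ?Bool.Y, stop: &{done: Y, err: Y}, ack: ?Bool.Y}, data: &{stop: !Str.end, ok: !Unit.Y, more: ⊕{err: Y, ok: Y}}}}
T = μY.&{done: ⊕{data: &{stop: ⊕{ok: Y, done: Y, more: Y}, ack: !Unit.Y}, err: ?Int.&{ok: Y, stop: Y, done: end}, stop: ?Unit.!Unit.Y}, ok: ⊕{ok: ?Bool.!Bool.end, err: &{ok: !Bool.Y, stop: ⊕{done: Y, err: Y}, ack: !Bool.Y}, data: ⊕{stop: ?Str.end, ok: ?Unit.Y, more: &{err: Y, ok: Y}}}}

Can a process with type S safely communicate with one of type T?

NO

μY vs μY  match (binder kept)
  ⊕{done,ok} vs &{done,ok}  match label sets agree
    • done:
      &{data,err,stop} vs ⊕{data,err,stop}  match label sets agree
        • data:
          &{stop,ack} vs &{stop,ack}  ✗ choice polarity not flipped — not dual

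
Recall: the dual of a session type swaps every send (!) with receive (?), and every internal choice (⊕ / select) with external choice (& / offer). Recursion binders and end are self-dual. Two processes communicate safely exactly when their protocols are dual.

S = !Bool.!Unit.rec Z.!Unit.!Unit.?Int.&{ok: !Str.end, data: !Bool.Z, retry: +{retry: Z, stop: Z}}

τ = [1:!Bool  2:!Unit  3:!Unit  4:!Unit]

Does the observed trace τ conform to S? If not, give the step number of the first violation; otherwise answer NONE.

step 1: !Bool  ✓  state: !Unit.rec Z.…
step 2: !Unit  ✓  state: rec Z.…
step 3: !Unit  ✓  state: !Unit.?Int.&{ok: !Str.end, data: !Bool.rec Z.…, retry: +{retry: rec Z.…, stop: rec Z.…}}
step 4: !Unit  ✓  state: ?Int.&{ok: !Str.end, data: !Bool.rec Z.…, retry: +{retry: rec Z.…, stop: rec Z.…}}
all 4 steps conform

NONE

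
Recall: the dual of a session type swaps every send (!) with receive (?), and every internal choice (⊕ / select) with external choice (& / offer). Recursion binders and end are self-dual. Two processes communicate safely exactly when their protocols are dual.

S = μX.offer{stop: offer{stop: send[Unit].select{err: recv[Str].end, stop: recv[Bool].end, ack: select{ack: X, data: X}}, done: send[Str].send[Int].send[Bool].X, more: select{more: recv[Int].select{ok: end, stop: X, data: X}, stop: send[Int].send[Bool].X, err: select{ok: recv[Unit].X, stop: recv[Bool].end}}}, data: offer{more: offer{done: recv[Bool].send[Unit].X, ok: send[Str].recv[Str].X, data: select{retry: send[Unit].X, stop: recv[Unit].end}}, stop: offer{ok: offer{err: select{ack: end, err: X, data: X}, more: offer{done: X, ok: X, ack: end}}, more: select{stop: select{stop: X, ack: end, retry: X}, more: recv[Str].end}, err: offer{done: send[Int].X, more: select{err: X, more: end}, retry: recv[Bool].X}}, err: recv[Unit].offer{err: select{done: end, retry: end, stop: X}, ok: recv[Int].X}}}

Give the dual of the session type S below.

μX = μX  (μ self-dual)
  offer{stop,data} = select{stop,data}  (offer→select)
    case stop:
      offer{stop,done,more} = select{stop,done,more}  (offer→select)
        case stop:
          send[Unit] = recv[Unit]
            select{err,stop,ack} = offer{err,stop,ack}  (⊕→&)
              case err:
                recv[Str] = send[Str]
                  end self-dual
              case stop:
                recv[Bool] = send[Bool]
                  end self-dual
              case ack:
                select{ack,data} = offer{ack,data}  (⊕→&)
                  case ack:
                    X self-dual
                  case data:
                    X self-dual
        case done:
          send[Str] = recv[Str]
            send[Int] = recv[Int]
              send[Bool] = recv[Bool]
                X self-dual
        case more:
          select{more,stop,err} = offer{more,stop,err}  (⊕→&)
            case more:
              recv[Int] = send[Int]
                select{ok,stop,data} = offer{ok,stop,data}  (⊕→&)
                  case ok:
                    end self-dual
                  case stop:
                    X self-dual
                  case data:
                    X self-dual
            case stop:
              send[Int] = recv[Int]
                send[Bool] = recv[Bool]
                  X self-dual
            case err:
              select{ok,stop} = offer{ok,stop}  (⊕→&)
                case ok:
                  recv[Unit] = send[Unit]
                    X self-dual
                case stop:
                  recv[Bool] = send[Bool]
                    end self-dual
    case data:
      offer{more,stop,err} = select{more,stop,err}  (offer→select)
        case more:
          offer{done,ok,data} = select{done,ok,data}  (offer→select)
            case done:
              recv[Bool] = send[Bool]
                send[Unit] = recv[Unit]
                  X self-dual
            case ok:
              send[Str] = recv[Str]
                recv[Str] = send[Str]
                  X self-dual
            case data:
              select{retry,stop} = offer{retry,stop}  (⊕→&)
                case retry:
                  send[Unit] = recv[Unit]
                    X self-dual
                case stop:
                  recv[Unit] = send[Unit]
                    end self-dual
        case stop:
          offer{ok,more,err} = select{ok,more,err}  (offer→select)
            case ok:
              offer{err,more} = select{err,more}  (offer→select)
                case err:
                  select{ack,err,data} = offer{ack,err,data}  (⊕→&)
                    case ack:
                      end self-dual
                    case err:
                      X self-dual
                    case data:
                      X self-dual
                case more:
                  offer{done,ok,ack} = select{done,ok,ack}  (offer→select)
                    case done:
                      X self-dual
                    case ok:
                      X self-dual
                    case ack:
                      end self-dual
            case more:
              select{stop,more} = offer{stop,more}  (⊕→&)
                case stop:
                  select{stop,ack,retry} = offer{stop,ack,retry}  (⊕→&)
                    case stop:
                      X self-dual
                    case ack:
                      end self-dual
                    case retry:
                      X self-dual
                case more:
                  recv[Str] = send[Str]
                    end self-dual
            case err:
              offer{done,more,retry} = select{done,more,retry}  (offer→select)
                case done:
                  send[Int] = recv[Int]
                    X self-dual
                case more:
                  select{err,more} = offer{err,more}  (⊕→&)
                    case err:
                      X self-dual
                    case more:
                      end self-dual
                case retry:
                  recv[Bool] = send[Bool]
                    X self-dual
        case err:
          recv[Unit] = send[Unit]
            offer{err,ok} = select{err,ok}  (offer→select)
              case err:
                select{done,retry,stop} = offer{done,retry,stop}  (⊕→&)
                  case done:
                    end self-dual
                  case retry:
                    end self-dual
                  case stop:
                    X self-dual
              case ok:
                recv[Int] = send[Int]
                  X self-dual

μX.select{stop: select{stop: recv[Unit].offer{err: send[Str].end, stop: send[Bool].end, ack: offer{ack: X, data: X}}, done: recv[Str].recv[Int].recv[Bool].X, more: offer{more: send[Int].offer{ok: end, stop: X, data: X}, stop: recv[Int].recv[Bool].X, err: offer{ok: send[Unit].X, stop: send[Bool].end}}}, data: select{more: select{done: send[Bool].recv[Unit].X, ok: recv[Str].send[Str].X, data: offer{retry: recv[Unit].X, stop: send[Unit].end}}, stop: select{ok: select{err: offer{ack: end, err: X, data: X}, more: select{done: X, ok: X, ack: end}}, more: offer{stop: offer{stop: X, ack: end, retry: X}, more: send[Str].end}, err: select{done: recv[Int].X, more: offer{err: X, more: end}, retry: send[Bool].X}}, err: send[Unit].select{err: offer{done: end, retry: end, stop: X}, ok: send[Int].X}}}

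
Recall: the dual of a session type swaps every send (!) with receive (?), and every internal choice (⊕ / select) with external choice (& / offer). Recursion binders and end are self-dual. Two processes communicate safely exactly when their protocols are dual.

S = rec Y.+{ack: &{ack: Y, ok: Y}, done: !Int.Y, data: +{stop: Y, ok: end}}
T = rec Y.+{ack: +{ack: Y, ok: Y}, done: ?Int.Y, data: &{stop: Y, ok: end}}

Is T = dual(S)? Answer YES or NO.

NO

rec Y | rec Y  match (binder kept)
  +{ack,done,data} | +{ack,done,data}  ✗ choice polarity not flipped — not dual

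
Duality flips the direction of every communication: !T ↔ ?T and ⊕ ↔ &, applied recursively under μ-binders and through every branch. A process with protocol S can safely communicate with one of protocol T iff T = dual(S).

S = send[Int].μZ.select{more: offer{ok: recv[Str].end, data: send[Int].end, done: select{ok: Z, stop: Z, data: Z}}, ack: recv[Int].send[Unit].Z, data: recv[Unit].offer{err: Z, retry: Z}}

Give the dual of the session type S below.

send[Int] → recv[Int]
  μZ → μZ  (μ self-dual)
    select{more,ack,data} → offer{more,ack,data}  (select→offer)
      case more:
        offer{ok,data,done} → select{ok,data,done}  (external→internal)
          case ok:
            recv[Str] → send[Str]
              end ↦ end
          case data:
            send[Int] → recv[Int]
              end ↦ end
          case done:
            select{ok,stop,data} → offer{ok,stop,data}  (select→offer)
              case ok:
                Z ↦ Z
              case stop:
                Z ↦ Z
              case data:
                Z ↦ Z
      case ack:
        recv[Int] → send[Int]
          send[Unit] → recv[Unit]
            Z ↦ Z
      case data:
        recv[Unit] → send[Unit]
          offer{err,retry} → select{err,retry}  (external→internal)
            case err:
              Z ↦ Z
            case retry:
              Z ↦ Z

recv[Int].μZ.offer{more: select{ok: send[Str].end, data: recv[Int].end, done: offer{ok: Z, stop: Z, data: Z}}, ack: send[Int].recv[Unit].Z, data: send[Unit].select{err: Z, retry: Z}}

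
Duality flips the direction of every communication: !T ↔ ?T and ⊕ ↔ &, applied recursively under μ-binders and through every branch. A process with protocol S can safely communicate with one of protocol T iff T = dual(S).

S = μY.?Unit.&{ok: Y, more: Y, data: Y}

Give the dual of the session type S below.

μY.!Unit.⊕{ok: Y, more: Y, data: Y}

μY = μY  (rec unchanged)
  ?Unit = !Unit
    &{ok,more,data} = ⊕{ok,more,data}  (external→internal)
      • ok:
        Y ↦ Y
      • more:
        Y ↦ Y
      • data:
        Y ↦ Y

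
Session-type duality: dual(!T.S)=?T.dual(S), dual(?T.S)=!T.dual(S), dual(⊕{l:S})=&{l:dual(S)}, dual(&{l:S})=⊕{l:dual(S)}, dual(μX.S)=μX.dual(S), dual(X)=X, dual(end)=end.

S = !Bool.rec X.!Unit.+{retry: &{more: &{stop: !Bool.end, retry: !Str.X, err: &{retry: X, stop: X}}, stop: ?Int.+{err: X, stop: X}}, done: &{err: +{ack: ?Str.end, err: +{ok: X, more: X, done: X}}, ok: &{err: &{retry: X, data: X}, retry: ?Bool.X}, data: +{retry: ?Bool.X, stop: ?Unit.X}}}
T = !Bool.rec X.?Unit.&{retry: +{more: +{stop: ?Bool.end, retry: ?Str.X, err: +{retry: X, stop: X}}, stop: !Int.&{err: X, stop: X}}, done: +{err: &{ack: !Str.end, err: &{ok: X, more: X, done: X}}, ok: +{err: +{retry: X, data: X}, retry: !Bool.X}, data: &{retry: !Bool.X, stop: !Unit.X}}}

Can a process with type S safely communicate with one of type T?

!Bool vs !Bool  ✗ same direction on both sides — not dual

NO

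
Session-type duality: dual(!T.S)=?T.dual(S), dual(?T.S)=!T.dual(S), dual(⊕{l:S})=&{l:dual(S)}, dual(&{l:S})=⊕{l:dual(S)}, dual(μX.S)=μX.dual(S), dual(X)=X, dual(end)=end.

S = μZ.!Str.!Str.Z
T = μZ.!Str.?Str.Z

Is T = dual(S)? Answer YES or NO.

NO

μZ | μZ  ✓ (rec unchanged)
  !Str | !Str  ✗ same direction on both sides — not dual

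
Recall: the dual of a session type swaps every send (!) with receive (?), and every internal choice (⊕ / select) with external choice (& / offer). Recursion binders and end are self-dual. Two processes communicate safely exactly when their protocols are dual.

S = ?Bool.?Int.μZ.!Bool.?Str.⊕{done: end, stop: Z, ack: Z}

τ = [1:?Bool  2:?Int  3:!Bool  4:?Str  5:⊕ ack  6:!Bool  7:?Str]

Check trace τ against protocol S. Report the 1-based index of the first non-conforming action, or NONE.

[1] ?Bool  ok  now at ?Int.μZ.…
[2] ?Int  ok  now at μZ.…
[3] !Bool  ok  now at ?Str.⊕{done: end, stop: μZ.…, ack: μZ.…}
[4] ?Str  ok  now at ⊕{done: end, stop: μZ.…, ack: μZ.…}
[5] ⊕ ack  ok  now at μZ.…
[6] !Bool  ok  now at ?Str.⊕{done: end, stop: μZ.…, ack: μZ.…}
[7] ?Str  ok  now at ⊕{done: end, stop: μZ.…, ack: μZ.…}
all 7 steps conform

NONE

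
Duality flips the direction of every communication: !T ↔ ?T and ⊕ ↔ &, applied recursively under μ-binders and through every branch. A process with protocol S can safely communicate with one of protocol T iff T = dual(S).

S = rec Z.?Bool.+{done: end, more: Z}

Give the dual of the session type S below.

rec Z → rec Z  (rec unchanged)
  ?Bool → !Bool
    +{done,more} → &{done,more}  (internal→external)
      • done:
        end self-dual
      • more:
        Z self-dual

rec Z.!Bool.&{done: end, more: Z}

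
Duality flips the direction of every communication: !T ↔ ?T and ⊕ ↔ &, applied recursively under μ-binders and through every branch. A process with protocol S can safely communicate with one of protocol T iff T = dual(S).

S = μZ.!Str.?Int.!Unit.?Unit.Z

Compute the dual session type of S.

μZ.?Str.!Int.?Unit.!Unit.Z

μZ = μZ  (binder kept)
  !Str = ?Str
    ?Int = !Int
      !Unit = ?Unit
        ?Unit = !Unit
          dual(Z) = Z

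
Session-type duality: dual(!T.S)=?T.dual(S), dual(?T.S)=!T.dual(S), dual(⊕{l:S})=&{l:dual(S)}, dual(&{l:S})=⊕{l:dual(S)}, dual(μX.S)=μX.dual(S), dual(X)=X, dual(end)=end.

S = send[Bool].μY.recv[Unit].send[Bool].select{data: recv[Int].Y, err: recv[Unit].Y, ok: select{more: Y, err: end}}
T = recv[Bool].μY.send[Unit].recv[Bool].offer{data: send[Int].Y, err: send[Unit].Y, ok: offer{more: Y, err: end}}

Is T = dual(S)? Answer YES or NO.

send[Bool] | recv[Bool]  ok
  μY | μY  ok (μ self-dual)
    recv[Unit] | send[Unit]  ok
      send[Bool] | recv[Bool]  ok
        select{data,err,ok} | offer{data,err,ok}  ok same labels
          case data:
            recv[Int] | send[Int]  ok
              Y | Y  ok
          case err:
            recv[Unit] | send[Unit]  ok
              Y | Y  ok
          case ok:
            select{more,err} | offer{more,err}  ok same labels
              case more:
                Y | Y  ok
              case err:
                end | end  ok

YES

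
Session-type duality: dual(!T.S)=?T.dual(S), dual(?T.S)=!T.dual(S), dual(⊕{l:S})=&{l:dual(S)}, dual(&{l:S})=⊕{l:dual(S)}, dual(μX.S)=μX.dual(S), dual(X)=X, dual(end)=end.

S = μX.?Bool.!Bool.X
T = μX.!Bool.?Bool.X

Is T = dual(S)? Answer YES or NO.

YES

μX ‖ μX  match (binder kept)
  ?Bool ‖ !Bool  match
    !Bool ‖ ?Bool  match
      X ‖ X  match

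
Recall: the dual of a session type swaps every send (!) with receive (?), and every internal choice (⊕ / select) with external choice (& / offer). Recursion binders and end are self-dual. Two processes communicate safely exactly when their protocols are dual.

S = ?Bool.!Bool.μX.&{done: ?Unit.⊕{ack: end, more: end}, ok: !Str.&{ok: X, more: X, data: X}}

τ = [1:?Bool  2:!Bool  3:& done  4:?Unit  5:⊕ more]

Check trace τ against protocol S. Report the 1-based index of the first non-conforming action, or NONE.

NONE

[1] ?Bool  match  residual = !Bool.μX.…
[2] !Bool  match  residual = μX.…
[3] & done  match  residual = ?Unit.⊕{ack: end, more: end}
[4] ?Unit  match  residual = ⊕{ack: end, more: end}
[5] ⊕ more  match  residual = end
τ conforms to S (length 5)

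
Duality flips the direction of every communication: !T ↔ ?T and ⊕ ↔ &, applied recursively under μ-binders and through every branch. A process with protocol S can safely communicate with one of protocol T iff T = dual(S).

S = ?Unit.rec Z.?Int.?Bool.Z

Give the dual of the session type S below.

!Unit.rec Z.!Int.!Bool.Z

?Unit → !Unit
  rec Z → rec Z  (rec unchanged)
    ?Int → !Int
      ?Bool → !Bool
        dual(Z) = Z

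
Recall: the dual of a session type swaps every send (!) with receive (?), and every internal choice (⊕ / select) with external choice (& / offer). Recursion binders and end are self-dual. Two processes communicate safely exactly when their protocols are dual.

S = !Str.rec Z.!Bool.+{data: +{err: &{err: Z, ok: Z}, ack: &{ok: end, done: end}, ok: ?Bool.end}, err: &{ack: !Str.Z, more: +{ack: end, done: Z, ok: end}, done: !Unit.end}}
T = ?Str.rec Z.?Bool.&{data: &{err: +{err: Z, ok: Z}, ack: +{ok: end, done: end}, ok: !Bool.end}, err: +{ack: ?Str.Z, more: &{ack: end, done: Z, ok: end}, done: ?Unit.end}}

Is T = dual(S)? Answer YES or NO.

!Str | ?Str  match
  rec Z | rec Z  match (rec unchanged)
    !Bool | ?Bool  match
      +{data,err} | &{data,err}  match label sets agree
        • data:
          +{err,ack,ok} | &{err,ack,ok}  match label sets agree
            • err:
              &{err,ok} | +{err,ok}  match label sets agree
                • err:
                  Z | Z  match
                • ok:
                  Z | Z  match
            • ack:
              &{ok,done} | +{ok,done}  match label sets agree
                • ok:
                  end | end  match
                • done:
                  end | end  match
            • ok:
              ?Bool | !Bool  match
                end | end  match
        • err:
          &{ack,more,done} | +{ack,more,done}  match label sets agree
            • ack:
              !Str | ?Str  match
                Z | Z  match
            • more:
              +{ack,done,ok} | &{ack,done,ok}  match label sets agree
                • ack:
                  end | end  match
                • done:
                  Z | Z  match
                • ok:
                  end | end  match
            • done:
              !Unit | ?Unit  match
                end | end  match

YES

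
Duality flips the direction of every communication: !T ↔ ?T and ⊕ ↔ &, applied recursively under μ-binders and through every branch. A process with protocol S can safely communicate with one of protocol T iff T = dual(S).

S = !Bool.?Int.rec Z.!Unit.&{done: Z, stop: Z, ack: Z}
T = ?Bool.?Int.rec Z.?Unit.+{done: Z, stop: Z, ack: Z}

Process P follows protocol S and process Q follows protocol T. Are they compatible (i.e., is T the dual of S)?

!Bool | ?Bool  ok
  ?Int | ?Int  ✗ same direction on both sides — not dual

NO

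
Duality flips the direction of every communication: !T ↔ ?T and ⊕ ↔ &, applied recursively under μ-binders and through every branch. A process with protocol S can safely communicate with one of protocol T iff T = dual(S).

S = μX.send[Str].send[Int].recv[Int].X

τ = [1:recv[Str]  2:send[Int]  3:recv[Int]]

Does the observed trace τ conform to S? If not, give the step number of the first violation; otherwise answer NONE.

1

@1 got recv[Str], protocol expects send[Str]  ✗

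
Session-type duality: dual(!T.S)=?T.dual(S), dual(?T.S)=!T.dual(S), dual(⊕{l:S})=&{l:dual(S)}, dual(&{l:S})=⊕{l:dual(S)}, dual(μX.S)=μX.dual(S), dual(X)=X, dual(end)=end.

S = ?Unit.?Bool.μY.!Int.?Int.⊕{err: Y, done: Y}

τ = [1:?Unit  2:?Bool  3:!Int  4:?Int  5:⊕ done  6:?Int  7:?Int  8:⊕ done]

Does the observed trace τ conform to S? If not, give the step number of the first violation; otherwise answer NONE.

6

@1 ?Unit  ✓  state: ?Bool.μY.…
@2 ?Bool  ✓  state: μY.…
@3 !Int  ✓  state: ?Int.⊕{err: μY.…, done: μY.…}
@4 ?Int  ✓  state: ⊕{err: μY.…, done: μY.…}
@5 ⊕ done  ✓  state: μY.…
@6 got ?Int, protocol expects !Int  ✗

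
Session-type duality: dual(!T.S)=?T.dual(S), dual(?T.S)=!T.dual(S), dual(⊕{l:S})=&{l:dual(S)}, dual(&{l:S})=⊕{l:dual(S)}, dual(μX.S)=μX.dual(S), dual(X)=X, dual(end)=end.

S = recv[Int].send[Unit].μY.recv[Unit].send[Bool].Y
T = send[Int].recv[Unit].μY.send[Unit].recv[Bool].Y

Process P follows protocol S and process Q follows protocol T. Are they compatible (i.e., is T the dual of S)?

recv[Int] ‖ send[Int]  ✓
  send[Unit] ‖ recv[Unit]  ✓
    μY ‖ μY  ✓ (binder kept)
      recv[Unit] ‖ send[Unit]  ✓
        send[Bool] ‖ recv[Bool]  ✓
          Y ‖ Y  ✓

YES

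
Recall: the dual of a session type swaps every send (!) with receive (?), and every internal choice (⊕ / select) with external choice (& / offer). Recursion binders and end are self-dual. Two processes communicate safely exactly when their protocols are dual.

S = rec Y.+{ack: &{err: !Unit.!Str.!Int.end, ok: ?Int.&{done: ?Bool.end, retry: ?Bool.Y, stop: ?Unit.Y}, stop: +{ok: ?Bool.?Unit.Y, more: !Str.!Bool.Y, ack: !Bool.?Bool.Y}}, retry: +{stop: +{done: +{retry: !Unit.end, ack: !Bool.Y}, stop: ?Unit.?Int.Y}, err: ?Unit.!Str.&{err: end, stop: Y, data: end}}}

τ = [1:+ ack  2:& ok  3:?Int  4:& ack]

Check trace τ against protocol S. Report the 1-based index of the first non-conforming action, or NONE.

4

step 1: + ack  ok  state: &{err: !Unit.!Str.!Int.end, ok: ?Int.&{done: ?Bool.end, retry: ?Bool.rec Y.…, stop: ?Unit.rec Y.…}, stop: +{ok: ?Bool.?Unit.rec Y.…, more: !Str.!Bool.rec Y.…, ack: !Bool.?Bool.rec Y.…}}
step 2: & ok  ok  state: ?Int.&{done: ?Bool.end, retry: ?Bool.rec Y.…, stop: ?Unit.rec Y.…}
step 3: ?Int  ok  state: &{done: ?Bool.end, retry: ?Bool.rec Y.…, stop: ?Unit.rec Y.…}
step 4: got & ack, protocol expects & done or & retry or & stop  ✗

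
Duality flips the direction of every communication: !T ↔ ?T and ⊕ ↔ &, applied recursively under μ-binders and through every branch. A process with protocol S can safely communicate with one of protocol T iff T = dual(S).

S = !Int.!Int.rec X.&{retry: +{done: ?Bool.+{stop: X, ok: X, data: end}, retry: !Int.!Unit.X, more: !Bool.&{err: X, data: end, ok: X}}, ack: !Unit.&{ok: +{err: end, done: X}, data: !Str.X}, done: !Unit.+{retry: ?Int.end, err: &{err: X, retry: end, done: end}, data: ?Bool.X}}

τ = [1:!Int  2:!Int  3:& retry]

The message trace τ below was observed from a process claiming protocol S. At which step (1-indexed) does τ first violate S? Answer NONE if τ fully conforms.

NONE

[1] !Int  ok  cont: !Int.rec X.…
[2] !Int  ok  cont: rec X.…
[3] & retry  ok  cont: +{done: ?Bool.+{stop: rec X.…, ok: rec X.…, data: end}, retry: !Int.!Unit.rec X.…, more: !Bool.&{err: rec X.…, data: end, ok: rec X.…}}
trace exhausted — no violation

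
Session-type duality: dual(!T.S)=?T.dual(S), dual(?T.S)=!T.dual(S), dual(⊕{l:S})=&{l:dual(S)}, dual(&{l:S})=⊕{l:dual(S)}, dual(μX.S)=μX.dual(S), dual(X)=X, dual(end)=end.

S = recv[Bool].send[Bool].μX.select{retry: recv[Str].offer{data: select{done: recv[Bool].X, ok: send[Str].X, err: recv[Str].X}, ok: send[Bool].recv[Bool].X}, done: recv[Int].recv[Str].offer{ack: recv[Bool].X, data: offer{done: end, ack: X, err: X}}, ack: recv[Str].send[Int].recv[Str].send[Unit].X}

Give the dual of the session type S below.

send[Bool].recv[Bool].μX.offer{retry: send[Str].select{data: offer{done: send[Bool].X, ok: recv[Str].X, err: send[Str].X}, ok: recv[Bool].send[Bool].X}, done: send[Int].send[Str].select{ack: send[Bool].X, data: select{done: end, ack: X, err: X}}, ack: send[Str].recv[Int].send[Str].recv[Unit].X}

recv[Bool] = send[Bool]
  send[Bool] = recv[Bool]
    μX = μX  (rec unchanged)
      select{retry,done,ack} = offer{retry,done,ack}  (select→offer)
        case retry:
          recv[Str] = send[Str]
            offer{data,ok} = select{data,ok}  (&→⊕)
              case data:
                select{done,ok,err} = offer{done,ok,err}  (select→offer)
                  case done:
                    recv[Bool] = send[Bool]
                      X self-dual
                  case ok:
                    send[Str] = recv[Str]
                      X self-dual
                  case err:
                    recv[Str] = send[Str]
                      X self-dual
              case ok:
                send[Bool] = recv[Bool]
                  recv[Bool] = send[Bool]
                    X self-dual
        case done:
          recv[Int] = send[Int]
            recv[Str] = send[Str]
              offer{ack,data} = select{ack,data}  (&→⊕)
                case ack:
                  recv[Bool] = send[Bool]
                    X self-dual
                case data:
                  offer{done,ack,err} = select{done,ack,err}  (&→⊕)
                    case done:
                      end self-dual
                    case ack:
                      X self-dual
                    case err:
                      X self-dual
        case ack:
          recv[Str] = send[Str]
            send[Int] = recv[Int]
              recv[Str] = send[Str]
                send[Unit] = recv[Unit]
                  X self-dual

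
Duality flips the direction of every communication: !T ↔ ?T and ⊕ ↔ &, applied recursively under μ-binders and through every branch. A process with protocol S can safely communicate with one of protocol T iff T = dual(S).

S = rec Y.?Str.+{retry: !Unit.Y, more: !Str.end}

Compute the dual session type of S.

rec Y.!Str.&{retry: ?Unit.Y, more: ?Str.end}

rec Y ↦ rec Y  (binder kept)
  ?Str ↦ !Str
    +{retry,more} ↦ &{retry,more}  (⊕→&)
      [retry]
        !Unit ↦ ?Unit
          Y self-dual
      [more]
        !Str ↦ ?Str
          end self-dual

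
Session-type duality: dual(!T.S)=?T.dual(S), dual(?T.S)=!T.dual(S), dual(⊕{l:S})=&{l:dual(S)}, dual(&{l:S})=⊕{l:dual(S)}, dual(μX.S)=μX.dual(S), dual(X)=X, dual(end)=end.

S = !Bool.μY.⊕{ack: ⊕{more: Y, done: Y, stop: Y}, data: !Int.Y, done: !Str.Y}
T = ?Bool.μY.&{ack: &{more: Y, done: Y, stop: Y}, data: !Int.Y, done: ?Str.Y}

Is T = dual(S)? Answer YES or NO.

NO

!Bool ‖ ?Bool  ok
  μY ‖ μY  ok (μ self-dual)
    ⊕{ack,data,done} ‖ &{ack,data,done}  ok labels match
      [ack]
        ⊕{more,done,stop} ‖ &{more,done,stop}  ok labels match
          [more]
            Y ‖ Y  ok
          [done]
            Y ‖ Y  ok
          [stop]
            Y ‖ Y  ok
      [data]
        !Int ‖ !Int  ✗ same direction on both sides — not dual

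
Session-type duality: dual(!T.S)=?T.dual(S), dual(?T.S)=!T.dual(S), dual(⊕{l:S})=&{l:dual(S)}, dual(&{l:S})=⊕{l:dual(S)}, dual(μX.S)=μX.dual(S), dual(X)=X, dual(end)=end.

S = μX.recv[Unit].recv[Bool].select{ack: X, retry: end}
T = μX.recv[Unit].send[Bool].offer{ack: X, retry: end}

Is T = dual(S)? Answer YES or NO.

NO

μX | μX  match (μ self-dual)
  recv[Unit] | recv[Unit]  ✗ same direction on both sides — not dual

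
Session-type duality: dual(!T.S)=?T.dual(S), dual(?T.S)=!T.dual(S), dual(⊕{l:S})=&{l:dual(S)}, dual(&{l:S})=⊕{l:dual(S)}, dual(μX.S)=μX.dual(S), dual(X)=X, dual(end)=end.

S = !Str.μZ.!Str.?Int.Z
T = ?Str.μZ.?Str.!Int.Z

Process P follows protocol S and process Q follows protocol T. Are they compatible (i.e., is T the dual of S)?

!Str ‖ ?Str  match
  μZ ‖ μZ  match (binder kept)
    !Str ‖ ?Str  match
      ?Int ‖ !Int  match
        Z ‖ Z  match

YES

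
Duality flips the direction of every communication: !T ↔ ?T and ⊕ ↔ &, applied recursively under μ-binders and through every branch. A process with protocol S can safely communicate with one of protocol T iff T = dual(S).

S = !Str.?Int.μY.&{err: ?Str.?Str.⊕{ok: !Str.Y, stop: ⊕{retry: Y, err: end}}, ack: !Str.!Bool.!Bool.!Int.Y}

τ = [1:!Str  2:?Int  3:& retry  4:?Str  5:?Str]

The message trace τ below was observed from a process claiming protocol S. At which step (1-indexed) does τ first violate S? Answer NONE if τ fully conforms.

3

@1 !Str  match  residual = ?Int.μY.…
@2 ?Int  match  residual = μY.…
@3 got & retry, protocol expects & err or & ack  ✗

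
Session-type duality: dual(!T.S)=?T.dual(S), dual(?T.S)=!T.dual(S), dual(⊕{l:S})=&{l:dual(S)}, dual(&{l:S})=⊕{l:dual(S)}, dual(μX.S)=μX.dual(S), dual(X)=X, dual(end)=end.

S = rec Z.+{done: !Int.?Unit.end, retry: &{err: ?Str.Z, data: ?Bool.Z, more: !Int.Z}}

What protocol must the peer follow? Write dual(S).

rec Z.&{done: ?Int.!Unit.end, retry: +{err: !Str.Z, data: !Bool.Z, more: ?Int.Z}}

rec Z ↦ rec Z  (μ self-dual)
  +{done,retry} ↦ &{done,retry}  (select→offer)
    [done]
      !Int ↦ ?Int
        ?Unit ↦ !Unit
          end ↦ end
    [retry]
      &{err,data,more} ↦ +{err,data,more}  (offer→select)
        [err]
          ?Str ↦ !Str
            Z ↦ Z
        [data]
          ?Bool ↦ !Bool
            Z ↦ Z
        [more]
          !Int ↦ ?Int
            Z ↦ Z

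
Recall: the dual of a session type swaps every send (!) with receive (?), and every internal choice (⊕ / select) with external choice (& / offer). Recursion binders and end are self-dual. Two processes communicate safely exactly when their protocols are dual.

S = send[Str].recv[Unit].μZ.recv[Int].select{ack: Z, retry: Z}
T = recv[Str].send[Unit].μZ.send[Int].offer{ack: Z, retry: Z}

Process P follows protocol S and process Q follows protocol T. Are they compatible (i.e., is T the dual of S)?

send[Str] vs recv[Str]  ✓
  recv[Unit] vs send[Unit]  ✓
    μZ vs μZ  ✓ (μ self-dual)
      recv[Int] vs send[Int]  ✓
        select{ack,retry} vs offer{ack,retry}  ✓ same labels
          [ack]
            Z vs Z  ✓
          [retry]
            Z vs Z  ✓

YES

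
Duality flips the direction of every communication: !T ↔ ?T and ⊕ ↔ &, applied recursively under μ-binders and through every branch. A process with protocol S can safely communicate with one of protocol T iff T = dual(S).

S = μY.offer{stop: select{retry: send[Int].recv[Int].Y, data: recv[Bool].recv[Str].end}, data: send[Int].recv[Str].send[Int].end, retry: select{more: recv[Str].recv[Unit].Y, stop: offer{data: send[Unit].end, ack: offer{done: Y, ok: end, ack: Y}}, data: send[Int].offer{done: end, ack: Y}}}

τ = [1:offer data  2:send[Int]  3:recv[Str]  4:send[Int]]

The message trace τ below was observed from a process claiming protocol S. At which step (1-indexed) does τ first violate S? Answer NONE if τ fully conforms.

NONE

@1 offer data  ✓  state: send[Int].recv[Str].send[Int].end
@2 send[Int]  ✓  state: recv[Str].send[Int].end
@3 recv[Str]  ✓  state: send[Int].end
@4 send[Int]  ✓  state: end
τ conforms to S (length 4)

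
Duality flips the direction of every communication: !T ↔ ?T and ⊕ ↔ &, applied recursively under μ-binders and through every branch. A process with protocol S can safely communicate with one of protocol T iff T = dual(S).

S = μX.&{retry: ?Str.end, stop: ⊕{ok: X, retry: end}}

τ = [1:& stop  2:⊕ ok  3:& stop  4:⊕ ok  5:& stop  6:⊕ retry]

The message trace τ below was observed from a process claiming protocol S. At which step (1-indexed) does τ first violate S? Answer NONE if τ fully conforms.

[1] & stop  match  now at ⊕{ok: μX.…, retry: end}
[2] ⊕ ok  match  now at μX.…
[3] & stop  match  now at ⊕{ok: μX.…, retry: end}
[4] ⊕ ok  match  now at μX.…
[5] & stop  match  now at ⊕{ok: μX.…, retry: end}
[6] ⊕ retry  match  now at end
τ conforms to S (length 6)

NONE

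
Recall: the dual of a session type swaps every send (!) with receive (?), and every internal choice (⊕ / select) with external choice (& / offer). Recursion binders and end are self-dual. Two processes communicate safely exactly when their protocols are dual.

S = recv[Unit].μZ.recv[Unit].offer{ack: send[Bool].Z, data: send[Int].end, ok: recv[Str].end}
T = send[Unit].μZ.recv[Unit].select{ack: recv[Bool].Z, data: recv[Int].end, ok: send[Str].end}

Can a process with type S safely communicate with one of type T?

recv[Unit] vs send[Unit]  ok
  μZ vs μZ  ok (binder kept)
    recv[Unit] vs recv[Unit]  ✗ same direction on both sides — not dual

NO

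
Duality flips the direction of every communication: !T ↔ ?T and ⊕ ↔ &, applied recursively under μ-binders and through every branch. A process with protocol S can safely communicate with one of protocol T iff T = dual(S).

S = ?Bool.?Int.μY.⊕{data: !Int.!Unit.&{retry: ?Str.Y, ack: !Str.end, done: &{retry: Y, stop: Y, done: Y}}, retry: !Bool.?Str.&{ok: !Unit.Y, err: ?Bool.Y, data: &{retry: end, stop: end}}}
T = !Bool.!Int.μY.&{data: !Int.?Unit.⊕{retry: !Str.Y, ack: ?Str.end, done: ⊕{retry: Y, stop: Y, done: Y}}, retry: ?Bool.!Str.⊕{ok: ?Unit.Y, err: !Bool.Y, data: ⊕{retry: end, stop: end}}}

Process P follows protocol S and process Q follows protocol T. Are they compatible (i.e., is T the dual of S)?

NO

?Bool | !Bool  ✓
  ?Int | !Int  ✓
    μY | μY  ✓ (μ self-dual)
      ⊕{data,retry} | &{data,retry}  ✓ same labels
        [data]
          !Int | !Int  ✗ same direction on both sides — not dual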